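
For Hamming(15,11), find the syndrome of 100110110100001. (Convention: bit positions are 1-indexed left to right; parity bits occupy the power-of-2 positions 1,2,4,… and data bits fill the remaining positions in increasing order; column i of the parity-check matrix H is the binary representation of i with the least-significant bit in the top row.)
Syndrome s = H · r^T (mod 2), r = 100110110100001:
  s[0] = (101010101010101)·(100110110100001) mod 2 = 1+0+0+0+1+0+1+0+0+0+0+0+0+0+1 mod 2 = 0
  s[1] = (011001100110011)·(100110110100001) mod 2 = 0+0+0+0+0+0+1+0+0+1+0+0+0+0+1 mod 2 = 1
  s[2] = (000111100001111)·(100110110100001) mod 2 = 0+0+0+1+1+0+1+0+0+0+0+0+0+0+1 mod 2 = 0
  s[3] = (000000011111111)·(100110110100001) mod 2 = 0+0+0+0+0+0+0+1+0+1+0+0+0+0+1 mod 2 = 1
Syndrome = 0101
Non-zero syndrome: error at position 10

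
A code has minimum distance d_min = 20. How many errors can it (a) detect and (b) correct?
(a) Detection requires d_min ≥ e+1, so e ≤ d_min − 1 = 19.
(b) Correction requires d_min ≥ 2t+1, so t ≤ ⌊(d_min − 1)/2⌋ = ⌊19/2⌋ = 9.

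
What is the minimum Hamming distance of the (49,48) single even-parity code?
d_min = 2 (flipping one data bit also flips the parity bit, so the two closest codewords differ in exactly 2 positions).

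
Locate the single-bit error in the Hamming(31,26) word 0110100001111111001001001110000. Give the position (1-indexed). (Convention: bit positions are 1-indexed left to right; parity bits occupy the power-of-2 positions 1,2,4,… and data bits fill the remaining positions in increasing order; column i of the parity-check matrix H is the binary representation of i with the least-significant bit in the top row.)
Syndrome s = H · r^T (mod 2), r = 0110100001111111001001001110000:
  s[0] = (1010101010101010101010101010101)·(0110100001111111001001001110000) mod 2 = 0+0+1+0+1+0+0+0+0+0+1+0+1+0+1+0+0+0+1+0+0+0+0+0+1+0+1+0+0+0+0 mod 2 = 0
  s[1] = (0110011001100110011001100110011)·(0110100001111111001001001110000) mod 2 = 0+1+1+0+0+0+0+0+0+1+1+0+0+1+1+0+0+0+1+0+0+1+0+0+0+1+1+0+0+0+0 mod 2 = 0
  s[2] = (0001111000011110000111100001111)·(0110100001111111001001001110000) mod 2 = 0+0+0+0+1+0+0+0+0+0+0+1+1+1+1+0+0+0+0+0+0+1+0+0+0+0+0+0+0+0+0 mod 2 = 0
  s[3] = (0000000111111110000000011111111)·(0110100001111111001001001110000) mod 2 = 0+0+0+0+0+0+0+0+0+1+1+1+1+1+1+0+0+0+0+0+0+0+0+0+1+1+1+0+0+0+0 mod 2 = 1
  s[4] = (0000000000000001111111111111111)·(0110100001111111001001001110000) mod 2 = 0+0+0+0+0+0+0+0+0+0+0+0+0+0+0+1+0+0+1+0+0+1+0+0+1+1+1+0+0+0+0 mod 2 = 0
Syndrome = 00010
Column i of H is the binary representation of i, so the syndrome is the binary index of the flipped bit.
Read s = 00010 with s[0] as LSB: 0·2^0 + 0·2^1 + 0·2^2 + 1·2^3 + 0·2^4 = 8.
Error is at bit position 8.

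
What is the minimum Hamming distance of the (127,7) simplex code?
d_min = 64 (every nonzero codeword of the simplex code S_7 has weight 2^(r−1) = 64).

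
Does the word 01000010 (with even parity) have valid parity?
Sum of all bits: 0+1+0+0+0+0+1+0 = 2; 2 mod 2 = 0. Result is 0 → valid parity.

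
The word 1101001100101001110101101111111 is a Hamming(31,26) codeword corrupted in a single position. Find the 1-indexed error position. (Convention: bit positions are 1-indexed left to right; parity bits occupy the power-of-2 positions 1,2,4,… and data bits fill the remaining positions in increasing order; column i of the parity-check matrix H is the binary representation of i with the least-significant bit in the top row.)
Syndrome s = H · r^T (mod 2), r = 1101001100101001110101101111111:
  s[0] = (1010101010101010101010101010101)·(1101001100101001110101101111111) mod 2 = 1+0+0+0+0+0+1+0+0+0+1+0+1+0+0+0+1+0+0+0+0+0+1+0+1+0+1+0+1+0+1 mod 2 = 0
  s[1] = (0110011001100110011001100110011)·(1101001100101001110101101111111) mod 2 = 0+1+0+0+0+0+1+0+0+0+1+0+0+0+0+0+0+1+0+0+0+1+1+0+0+1+1+0+0+1+1 mod 2 = 0
  s[2] = (0001111000011110000111100001111)·(1101001100101001110101101111111) mod 2 = 0+0+0+1+0+0+1+0+0+0+0+0+1+0+0+0+0+0+0+1+0+1+1+0+0+0+0+1+1+1+1 mod 2 = 0
  s[3] = (0000000111111110000000011111111)·(1101001100101001110101101111111) mod 2 = 0+0+0+0+0+0+0+1+0+0+1+0+1+0+0+0+0+0+0+0+0+0+0+0+1+1+1+1+1+1+1 mod 2 = 0
  s[4] = (0000000000000001111111111111111)·(1101001100101001110101101111111) mod 2 = 0+0+0+0+0+0+0+0+0+0+0+0+0+0+0+1+1+1+0+1+0+1+1+0+1+1+1+1+1+1+1 mod 2 = 1
Syndrome = 00001
Column i of H is the binary representation of i, so the syndrome is the binary index of the flipped bit.
Read s = 00001 with s[0] as LSB: 0·2^0 + 0·2^1 + 0·2^2 + 0·2^3 + 1·2^4 = 16.
Error is at bit position 16.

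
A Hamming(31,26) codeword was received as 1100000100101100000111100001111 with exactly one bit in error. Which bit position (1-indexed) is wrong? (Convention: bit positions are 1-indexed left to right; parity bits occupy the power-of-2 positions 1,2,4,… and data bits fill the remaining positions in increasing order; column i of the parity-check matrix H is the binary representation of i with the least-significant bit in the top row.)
Syndrome s = H · r^T (mod 2), r = 1100000100101100000111100001111:
  s[0] = (1010101010101010101010101010101)·(1100000100101100000111100001111) mod 2 = 1+0+0+0+0+0+0+0+0+0+1+0+1+0+0+0+0+0+0+0+1+0+1+0+0+0+0+0+1+0+1 mod 2 = 1
  s[1] = (0110011001100110011001100110011)·(1100000100101100000111100001111) mod 2 = 0+1+0+0+0+0+0+0+0+0+1+0+0+1+0+0+0+0+0+0+0+1+1+0+0+0+0+0+0+1+1 mod 2 = 1
  s[2] = (0001111000011110000111100001111)·(1100000100101100000111100001111) mod 2 = 0+0+0+0+0+0+0+0+0+0+0+0+1+1+0+0+0+0+0+1+1+1+1+0+0+0+0+1+1+1+1 mod 2 = 0
  s[3] = (0000000111111110000000011111111)·(1100000100101100000111100001111) mod 2 = 0+0+0+0+0+0+0+1+0+0+1+0+1+1+0+0+0+0+0+0+0+0+0+0+0+0+0+1+1+1+1 mod 2 = 0
  s[4] = (0000000000000001111111111111111)·(1100000100101100000111100001111) mod 2 = 0+0+0+0+0+0+0+0+0+0+0+0+0+0+0+0+0+0+0+1+1+1+1+0+0+0+0+1+1+1+1 mod 2 = 0
Syndrome = 11000
Column i of H is the binary representation of i, so the syndrome is the binary index of the flipped bit.
Read s = 11000 with s[0] as LSB: 1·2^0 + 1·2^1 + 0·2^2 + 0·2^3 + 0·2^4 = 3.
Error is at bit position 3.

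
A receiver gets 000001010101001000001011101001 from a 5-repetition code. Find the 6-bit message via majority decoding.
Split into 5-bit blocks and majority-vote each:
  block 1 = 00000: 0 ones, 5 zeros → 0
  block 2 = 10101: 3 ones, 2 zeros → 1
  block 3 = 01001: 2 ones, 3 zeros → 0
  block 4 = 00000: 0 ones, 5 zeros → 0
  block 5 = 10111: 4 ones, 1 zeros → 1
  block 6 = 01001: 2 ones, 3 zeros → 0
Decoded = 010010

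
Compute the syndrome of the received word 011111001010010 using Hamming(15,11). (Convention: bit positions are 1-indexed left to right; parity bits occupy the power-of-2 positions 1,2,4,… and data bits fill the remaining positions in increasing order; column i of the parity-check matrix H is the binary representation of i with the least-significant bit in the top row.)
Syndrome s = H · r^T (mod 2), r = 011111001010010:
  s[0] = (101010101010101)·(011111001010010) mod 2 = 0+0+1+0+1+0+0+0+1+0+1+0+0+0+0 mod 2 = 0
  s[1] = (011001100110011)·(011111001010010) mod 2 = 0+1+1+0+0+1+0+0+0+0+1+0+0+1+0 mod 2 = 1
  s[2] = (000111100001111)·(011111001010010) mod 2 = 0+0+0+1+1+1+0+0+0+0+0+0+0+1+0 mod 2 = 0
  s[3] = (000000011111111)·(011111001010010) mod 2 = 0+0+0+0+0+0+0+0+1+0+1+0+0+1+0 mod 2 = 1
Syndrome = 0101
Non-zero syndrome: error at position 10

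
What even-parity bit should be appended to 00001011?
Sum of data bits: 0+0+0+0+1+0+1+1 = 3.
3 mod 2 = 1, so parity bit = 1.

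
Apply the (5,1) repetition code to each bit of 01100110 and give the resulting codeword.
Repeat each bit 5× and concatenate:
0→00000  1→11111  1→11111  0→00000  0→00000  1→11111  1→11111  0→00000
Codeword = 0000011111111110000000000111111111100000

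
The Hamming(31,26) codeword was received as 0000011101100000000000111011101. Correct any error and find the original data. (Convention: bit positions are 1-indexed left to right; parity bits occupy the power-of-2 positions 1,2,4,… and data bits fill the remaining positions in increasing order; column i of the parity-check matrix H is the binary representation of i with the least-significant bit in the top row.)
Syndrome s = H · r^T (mod 2), r = 0000011101100000000000111011101:
  s[0] = (1010101010101010101010101010101)·(0000011101100000000000111011101) mod 2 = 0+0+0+0+0+0+1+0+0+0+1+0+0+0+0+0+0+0+0+0+0+0+1+0+1+0+1+0+1+0+1 mod 2 = 1
  s[1] = (0110011001100110011001100110011)·(0000011101100000000000111011101) mod 2 = 0+0+0+0+0+1+1+0+0+1+1+0+0+0+0+0+0+0+0+0+0+0+1+0+0+0+1+0+0+0+1 mod 2 = 1
  s[2] = (0001111000011110000111100001111)·(0000011101100000000000111011101) mod 2 = 0+0+0+0+0+1+1+0+0+0+0+0+0+0+0+0+0+0+0+0+0+0+1+0+0+0+0+1+1+0+1 mod 2 = 0
  s[3] = (0000000111111110000000011111111)·(0000011101100000000000111011101) mod 2 = 0+0+0+0+0+0+0+1+0+1+1+0+0+0+0+0+0+0+0+0+0+0+0+1+1+0+1+1+1+0+1 mod 2 = 1
  s[4] = (0000000000000001111111111111111)·(0000011101100000000000111011101) mod 2 = 0+0+0+0+0+0+0+0+0+0+0+0+0+0+0+0+0+0+0+0+0+0+1+1+1+0+1+1+1+0+1 mod 2 = 1
Syndrome = 11011
Column 27 of H equals this syndrome → error at bit 27 (1-indexed).
Flip bit 27: 0000011101100000000000111011101 → 0000011101100000000000111001101
Extract data bits at positions {3,5,6,7,9,10,11,12,13,14,15,17,18,19,20,21,22,23,24,25,26,27,28,29,30,31}: 00110110000000000111001101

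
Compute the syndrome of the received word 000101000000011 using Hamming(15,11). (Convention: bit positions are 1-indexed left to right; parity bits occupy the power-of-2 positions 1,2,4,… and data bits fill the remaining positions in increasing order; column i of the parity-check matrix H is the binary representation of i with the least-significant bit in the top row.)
Syndrome s = H · r^T (mod 2), r = 000101000000011:
  s[0] = (101010101010101)·(000101000000011) mod 2 = 0+0+0+0+0+0+0+0+0+0+0+0+0+0+1 mod 2 = 1
  s[1] = (011001100110011)·(000101000000011) mod 2 = 0+0+0+0+0+1+0+0+0+0+0+0+0+1+1 mod 2 = 1
  s[2] = (000111100001111)·(000101000000011) mod 2 = 0+0+0+1+0+1+0+0+0+0+0+0+0+1+1 mod 2 = 0
  s[3] = (000000011111111)·(000101000000011) mod 2 = 0+0+0+0+0+0+0+0+0+0+0+0+0+1+1 mod 2 = 0
Syndrome = 1100
Non-zero syndrome: error at position 3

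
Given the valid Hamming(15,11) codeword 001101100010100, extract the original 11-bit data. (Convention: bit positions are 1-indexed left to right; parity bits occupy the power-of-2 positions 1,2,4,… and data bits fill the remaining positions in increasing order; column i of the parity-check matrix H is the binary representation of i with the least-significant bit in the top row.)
Parity bits occupy power-of-2 positions; data bits are at positions {3,5,6,7,9,10,11,12,13,14,15} (1-indexed).
Extract: c[3]=1 c[5]=0 c[6]=1 c[7]=1 c[9]=0 c[10]=0 c[11]=1 c[12]=0 c[13]=1 c[14]=0 c[15]=0
Data = 10110010100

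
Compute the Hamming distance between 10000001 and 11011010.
XOR = 01011011, count of 1s = 5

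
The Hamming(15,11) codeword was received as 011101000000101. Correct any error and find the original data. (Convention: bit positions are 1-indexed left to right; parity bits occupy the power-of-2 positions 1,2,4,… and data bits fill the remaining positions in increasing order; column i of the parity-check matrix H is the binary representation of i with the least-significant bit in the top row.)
Syndrome s = H · r^T (mod 2), r = 011101000000101:
  s[0] = (101010101010101)·(011101000000101) mod 2 = 0+0+1+0+0+0+0+0+0+0+0+0+1+0+1 mod 2 = 1
  s[1] = (011001100110011)·(011101000000101) mod 2 = 0+1+1+0+0+1+0+0+0+0+0+0+0+0+1 mod 2 = 0
  s[2] = (000111100001111)·(011101000000101) mod 2 = 0+0+0+1+0+1+0+0+0+0+0+0+1+0+1 mod 2 = 0
  s[3] = (000000011111111)·(011101000000101) mod 2 = 0+0+0+0+0+0+0+0+0+0+0+0+1+0+1 mod 2 = 0
Syndrome = 1000
Column 1 of H equals this syndrome → error at bit 1 (1-indexed).
Flip bit 1: 011101000000101 → 111101000000101
Extract data bits at positions {3,5,6,7,9,10,11,12,13,14,15}: 10100000101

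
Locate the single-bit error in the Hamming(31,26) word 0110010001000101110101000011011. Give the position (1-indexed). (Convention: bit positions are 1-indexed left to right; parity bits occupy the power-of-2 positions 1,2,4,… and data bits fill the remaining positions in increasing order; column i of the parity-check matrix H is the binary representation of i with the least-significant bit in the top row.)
Syndrome s = H · r^T (mod 2), r = 0110010001000101110101000011011:
  s[0] = (1010101010101010101010101010101)·(0110010001000101110101000011011) mod 2 = 0+0+1+0+0+0+0+0+0+0+0+0+0+0+0+0+1+0+0+0+0+0+0+0+0+0+1+0+0+0+1 mod 2 = 0
  s[1] = (0110011001100110011001100110011)·(0110010001000101110101000011011) mod 2 = 0+1+1+0+0+1+0+0+0+1+0+0+0+1+0+0+0+1+0+0+0+1+0+0+0+0+1+0+0+1+1 mod 2 = 0
  s[2] = (0001111000011110000111100001111)·(0110010001000101110101000011011) mod 2 = 0+0+0+0+0+1+0+0+0+0+0+0+0+1+0+0+0+0+0+1+0+1+0+0+0+0+0+1+0+1+1 mod 2 = 1
  s[3] = (0000000111111110000000011111111)·(0110010001000101110101000011011) mod 2 = 0+0+0+0+0+0+0+0+0+1+0+0+0+1+0+0+0+0+0+0+0+0+0+0+0+0+1+1+0+1+1 mod 2 = 0
  s[4] = (0000000000000001111111111111111)·(0110010001000101110101000011011) mod 2 = 0+0+0+0+0+0+0+0+0+0+0+0+0+0+0+1+1+1+0+1+0+1+0+0+0+0+1+1+0+1+1 mod 2 = 1
Syndrome = 00101
Column i of H is the binary representation of i, so the syndrome is the binary index of the flipped bit.
Read s = 00101 with s[0] as LSB: 0·2^0 + 0·2^1 + 1·2^2 + 0·2^3 + 1·2^4 = 20.
Error is at bit position 20.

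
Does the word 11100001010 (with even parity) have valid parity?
Sum of all bits: 1+1+1+0+0+0+0+1+0+1+0 = 5; 5 mod 2 = 1. Result is 1 → parity error detected.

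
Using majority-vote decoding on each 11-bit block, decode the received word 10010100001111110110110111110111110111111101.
Split into 11-bit blocks and majority-vote each:
  block 1 = 10010100001: 4 ones, 7 zeros → 0
  block 2 = 11111011011: 9 ones, 2 zeros → 1
  block 3 = 01111101111: 9 ones, 2 zeros → 1
  block 4 = 10111111101: 9 ones, 2 zeros → 1
Decoded = 0111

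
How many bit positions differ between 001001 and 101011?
XOR = 100010, count of 1s = 2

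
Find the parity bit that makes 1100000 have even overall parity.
Sum of data bits: 1+1+0+0+0+0+0 = 2.
2 mod 2 = 0, so parity bit = 0.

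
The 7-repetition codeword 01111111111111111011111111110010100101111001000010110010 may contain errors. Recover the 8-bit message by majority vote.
Split into 7-bit blocks and majority-vote each:
  block 1 = 0111111: 6 ones, 1 zeros → 1
  block 2 = 1111111: 7 ones, 0 zeros → 1
  block 3 = 1110111: 6 ones, 1 zeros → 1
  block 4 = 1111111: 7 ones, 0 zeros → 1
  block 5 = 0010100: 2 ones, 5 zeros → 0
  block 6 = 1011110: 5 ones, 2 zeros → 1
  block 7 = 0100001: 2 ones, 5 zeros → 0
  block 8 = 0110010: 3 ones, 4 zeros → 0
Decoded = 11110100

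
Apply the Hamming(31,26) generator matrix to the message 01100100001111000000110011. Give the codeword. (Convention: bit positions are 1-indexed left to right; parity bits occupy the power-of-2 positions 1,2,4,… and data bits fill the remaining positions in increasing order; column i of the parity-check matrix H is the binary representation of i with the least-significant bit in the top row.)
Codeword c = d · G (mod 2), d = 01100100001111000000110011:
  c[0] = d·G[:,0] = (01100100001111000000110011)·(11011010101101010101010101) mod 2 = 0+1+0+0+0+0+0+0+0+0+1+1+0+1+0+0+0+0+0+0+0+1+0+0+0+1 mod 2 = 0
  c[1] = d·G[:,1] = (01100100001111000000110011)·(10110110011011001100110011) mod 2 = 0+0+1+0+0+1+0+0+0+0+1+0+1+1+0+0+0+0+0+0+1+1+0+0+1+1 mod 2 = 1
  c[2] = d·G[:,2] = (01100100001111000000110011)·(10000000000000000000000000) mod 2 = 0+0+0+0+0+0+0+0+0+0+0+0+0+0+0+0+0+0+0+0+0+0+0+0+0+0 mod 2 = 0
  c[3] = d·G[:,3] = (01100100001111000000110011)·(01110001111000111100001111) mod 2 = 0+1+1+0+0+0+0+0+0+0+1+0+0+0+0+0+0+0+0+0+0+0+0+0+1+1 mod 2 = 1
  c[4] = d·G[:,4] = (01100100001111000000110011)·(01000000000000000000000000) mod 2 = 0+1+0+0+0+0+0+0+0+0+0+0+0+0+0+0+0+0+0+0+0+0+0+0+0+0 mod 2 = 1
  c[5] = d·G[:,5] = (01100100001111000000110011)·(00100000000000000000000000) mod 2 = 0+0+1+0+0+0+0+0+0+0+0+0+0+0+0+0+0+0+0+0+0+0+0+0+0+0 mod 2 = 1
  c[6] = d·G[:,6] = (01100100001111000000110011)·(00010000000000000000000000) mod 2 = 0+0+0+0+0+0+0+0+0+0+0+0+0+0+0+0+0+0+0+0+0+0+0+0+0+0 mod 2 = 0
  c[7] = d·G[:,7] = (01100100001111000000110011)·(00001111111000000011111111) mod 2 = 0+0+0+0+0+1+0+0+0+0+1+0+0+0+0+0+0+0+0+0+1+1+0+0+1+1 mod 2 = 0
  c[8] = d·G[:,8] = (01100100001111000000110011)·(00001000000000000000000000) mod 2 = 0+0+0+0+0+0+0+0+0+0+0+0+0+0+0+0+0+0+0+0+0+0+0+0+0+0 mod 2 = 0
  c[9] = d·G[:,9] = (01100100001111000000110011)·(00000100000000000000000000) mod 2 = 0+0+0+0+0+1+0+0+0+0+0+0+0+0+0+0+0+0+0+0+0+0+0+0+0+0 mod 2 = 1
  c[10] = d·G[:,10] = (01100100001111000000110011)·(00000010000000000000000000) mod 2 = 0+0+0+0+0+0+0+0+0+0+0+0+0+0+0+0+0+0+0+0+0+0+0+0+0+0 mod 2 = 0
  c[11] = d·G[:,11] = (01100100001111000000110011)·(00000001000000000000000000) mod 2 = 0+0+0+0+0+0+0+0+0+0+0+0+0+0+0+0+0+0+0+0+0+0+0+0+0+0 mod 2 = 0
  c[12] = d·G[:,12] = (01100100001111000000110011)·(00000000100000000000000000) mod 2 = 0+0+0+0+0+0+0+0+0+0+0+0+0+0+0+0+0+0+0+0+0+0+0+0+0+0 mod 2 = 0
  c[13] = d·G[:,13] = (01100100001111000000110011)·(00000000010000000000000000) mod 2 = 0+0+0+0+0+0+0+0+0+0+0+0+0+0+0+0+0+0+0+0+0+0+0+0+0+0 mod 2 = 0
  c[14] = d·G[:,14] = (01100100001111000000110011)·(00000000001000000000000000) mod 2 = 0+0+0+0+0+0+0+0+0+0+1+0+0+0+0+0+0+0+0+0+0+0+0+0+0+0 mod 2 = 1
  c[15] = d·G[:,15] = (01100100001111000000110011)·(00000000000111111111111111) mod 2 = 0+0+0+0+0+0+0+0+0+0+0+1+1+1+0+0+0+0+0+0+1+1+0+0+1+1 mod 2 = 1
  c[16] = d·G[:,16] = (01100100001111000000110011)·(00000000000100000000000000) mod 2 = 0+0+0+0+0+0+0+0+0+0+0+1+0+0+0+0+0+0+0+0+0+0+0+0+0+0 mod 2 = 1
  c[17] = d·G[:,17] = (01100100001111000000110011)·(00000000000010000000000000) mod 2 = 0+0+0+0+0+0+0+0+0+0+0+0+1+0+0+0+0+0+0+0+0+0+0+0+0+0 mod 2 = 1
  c[18] = d·G[:,18] = (01100100001111000000110011)·(00000000000001000000000000) mod 2 = 0+0+0+0+0+0+0+0+0+0+0+0+0+1+0+0+0+0+0+0+0+0+0+0+0+0 mod 2 = 1
  c[19] = d·G[:,19] = (01100100001111000000110011)·(00000000000000100000000000) mod 2 = 0+0+0+0+0+0+0+0+0+0+0+0+0+0+0+0+0+0+0+0+0+0+0+0+0+0 mod 2 = 0
  c[20] = d·G[:,20] = (01100100001111000000110011)·(00000000000000010000000000) mod 2 = 0+0+0+0+0+0+0+0+0+0+0+0+0+0+0+0+0+0+0+0+0+0+0+0+0+0 mod 2 = 0
  c[21] = d·G[:,21] = (01100100001111000000110011)·(00000000000000001000000000) mod 2 = 0+0+0+0+0+0+0+0+0+0+0+0+0+0+0+0+0+0+0+0+0+0+0+0+0+0 mod 2 = 0
  c[22] = d·G[:,22] = (01100100001111000000110011)·(00000000000000000100000000) mod 2 = 0+0+0+0+0+0+0+0+0+0+0+0+0+0+0+0+0+0+0+0+0+0+0+0+0+0 mod 2 = 0
  c[23] = d·G[:,23] = (01100100001111000000110011)·(00000000000000000010000000) mod 2 = 0+0+0+0+0+0+0+0+0+0+0+0+0+0+0+0+0+0+0+0+0+0+0+0+0+0 mod 2 = 0
  c[24] = d·G[:,24] = (01100100001111000000110011)·(00000000000000000001000000) mod 2 = 0+0+0+0+0+0+0+0+0+0+0+0+0+0+0+0+0+0+0+0+0+0+0+0+0+0 mod 2 = 0
  c[25] = d·G[:,25] = (01100100001111000000110011)·(00000000000000000000100000) mod 2 = 0+0+0+0+0+0+0+0+0+0+0+0+0+0+0+0+0+0+0+0+1+0+0+0+0+0 mod 2 = 1
  c[26] = d·G[:,26] = (01100100001111000000110011)·(00000000000000000000010000) mod 2 = 0+0+0+0+0+0+0+0+0+0+0+0+0+0+0+0+0+0+0+0+0+1+0+0+0+0 mod 2 = 1
  c[27] = d·G[:,27] = (01100100001111000000110011)·(00000000000000000000001000) mod 2 = 0+0+0+0+0+0+0+0+0+0+0+0+0+0+0+0+0+0+0+0+0+0+0+0+0+0 mod 2 = 0
  c[28] = d·G[:,28] = (01100100001111000000110011)·(00000000000000000000000100) mod 2 = 0+0+0+0+0+0+0+0+0+0+0+0+0+0+0+0+0+0+0+0+0+0+0+0+0+0 mod 2 = 0
  c[29] = d·G[:,29] = (01100100001111000000110011)·(00000000000000000000000010) mod 2 = 0+0+0+0+0+0+0+0+0+0+0+0+0+0+0+0+0+0+0+0+0+0+0+0+1+0 mod 2 = 1
  c[30] = d·G[:,30] = (01100100001111000000110011)·(00000000000000000000000001) mod 2 = 0+0+0+0+0+0+0+0+0+0+0+0+0+0+0+0+0+0+0+0+0+0+0+0+0+1 mod 2 = 1
Codeword = 0101110001000011111000000110011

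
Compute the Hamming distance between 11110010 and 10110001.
XOR = 01000011, count of 1s = 3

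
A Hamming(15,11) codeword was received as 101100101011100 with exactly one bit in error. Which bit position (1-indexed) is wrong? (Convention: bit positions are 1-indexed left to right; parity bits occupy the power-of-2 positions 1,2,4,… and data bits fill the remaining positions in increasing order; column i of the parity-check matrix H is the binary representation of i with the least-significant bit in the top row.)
Syndrome s = H · r^T (mod 2), r = 101100101011100:
  s[0] = (101010101010101)·(101100101011100) mod 2 = 1+0+1+0+0+0+1+0+1+0+1+0+1+0+0 mod 2 = 0
  s[1] = (011001100110011)·(101100101011100) mod 2 = 0+0+1+0+0+0+1+0+0+0+1+0+0+0+0 mod 2 = 1
  s[2] = (000111100001111)·(101100101011100) mod 2 = 0+0+0+1+0+0+1+0+0+0+0+1+1+0+0 mod 2 = 0
  s[3] = (000000011111111)·(101100101011100) mod 2 = 0+0+0+0+0+0+0+0+1+0+1+1+1+0+0 mod 2 = 0
Syndrome = 0100
Column i of H is the binary representation of i, so the syndrome is the binary index of the flipped bit.
Read s = 0100 with s[0] as LSB: 0·2^0 + 1·2^1 + 0·2^2 + 0·2^3 = 2.
Error is at bit position 2.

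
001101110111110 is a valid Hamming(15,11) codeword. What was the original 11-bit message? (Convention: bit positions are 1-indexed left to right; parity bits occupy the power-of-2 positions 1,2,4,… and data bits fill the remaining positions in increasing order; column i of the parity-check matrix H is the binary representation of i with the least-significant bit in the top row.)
Parity bits occupy power-of-2 positions; data bits are at positions {3,5,6,7,9,10,11,12,13,14,15} (1-indexed).
Extract: c[3]=1 c[5]=0 c[6]=1 c[7]=1 c[9]=0 c[10]=1 c[11]=1 c[12]=1 c[13]=1 c[14]=1 c[15]=0
Data = 10110111110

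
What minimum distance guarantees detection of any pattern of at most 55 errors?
Detecting e errors requires d_min ≥ e + 1 = 55 + 1 = 56.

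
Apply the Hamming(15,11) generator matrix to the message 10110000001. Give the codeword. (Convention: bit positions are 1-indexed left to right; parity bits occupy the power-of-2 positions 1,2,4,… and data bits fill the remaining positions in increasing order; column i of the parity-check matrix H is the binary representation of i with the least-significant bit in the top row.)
Codeword c = d · G (mod 2), d = 10110000001:
  c[0] = d·G[:,0] = (10110000001)·(11011010101) mod 2 = 1+0+0+1+0+0+0+0+0+0+1 mod 2 = 1
  c[1] = d·G[:,1] = (10110000001)·(10110110011) mod 2 = 1+0+1+1+0+0+0+0+0+0+1 mod 2 = 0
  c[2] = d·G[:,2] = (10110000001)·(10000000000) mod 2 = 1+0+0+0+0+0+0+0+0+0+0 mod 2 = 1
  c[3] = d·G[:,3] = (10110000001)·(01110001111) mod 2 = 0+0+1+1+0+0+0+0+0+0+1 mod 2 = 1
  c[4] = d·G[:,4] = (10110000001)·(01000000000) mod 2 = 0+0+0+0+0+0+0+0+0+0+0 mod 2 = 0
  c[5] = d·G[:,5] = (10110000001)·(00100000000) mod 2 = 0+0+1+0+0+0+0+0+0+0+0 mod 2 = 1
  c[6] = d·G[:,6] = (10110000001)·(00010000000) mod 2 = 0+0+0+1+0+0+0+0+0+0+0 mod 2 = 1
  c[7] = d·G[:,7] = (10110000001)·(00001111111) mod 2 = 0+0+0+0+0+0+0+0+0+0+1 mod 2 = 1
  c[8] = d·G[:,8] = (10110000001)·(00001000000) mod 2 = 0+0+0+0+0+0+0+0+0+0+0 mod 2 = 0
  c[9] = d·G[:,9] = (10110000001)·(00000100000) mod 2 = 0+0+0+0+0+0+0+0+0+0+0 mod 2 = 0
  c[10] = d·G[:,10] = (10110000001)·(00000010000) mod 2 = 0+0+0+0+0+0+0+0+0+0+0 mod 2 = 0
  c[11] = d·G[:,11] = (10110000001)·(00000001000) mod 2 = 0+0+0+0+0+0+0+0+0+0+0 mod 2 = 0
  c[12] = d·G[:,12] = (10110000001)·(00000000100) mod 2 = 0+0+0+0+0+0+0+0+0+0+0 mod 2 = 0
  c[13] = d·G[:,13] = (10110000001)·(00000000010) mod 2 = 0+0+0+0+0+0+0+0+0+0+0 mod 2 = 0
  c[14] = d·G[:,14] = (10110000001)·(00000000001) mod 2 = 0+0+0+0+0+0+0+0+0+0+1 mod 2 = 1
Codeword = 101101110000001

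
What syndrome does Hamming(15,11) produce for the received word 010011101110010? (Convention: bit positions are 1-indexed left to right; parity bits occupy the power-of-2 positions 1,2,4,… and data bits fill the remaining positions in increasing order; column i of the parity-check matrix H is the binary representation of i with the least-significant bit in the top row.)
Syndrome s = H · r^T (mod 2), r = 010011101110010:
  s[0] = (101010101010101)·(010011101110010) mod 2 = 0+0+0+0+1+0+1+0+1+0+1+0+0+0+0 mod 2 = 0
  s[1] = (011001100110011)·(010011101110010) mod 2 = 0+1+0+0+0+1+1+0+0+1+1+0+0+1+0 mod 2 = 0
  s[2] = (000111100001111)·(010011101110010) mod 2 = 0+0+0+0+1+1+1+0+0+0+0+0+0+1+0 mod 2 = 0
  s[3] = (000000011111111)·(010011101110010) mod 2 = 0+0+0+0+0+0+0+0+1+1+1+0+0+1+0 mod 2 = 0
Syndrome = 0000
s = 0: no error detected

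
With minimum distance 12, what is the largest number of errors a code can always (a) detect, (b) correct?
(a) Detection requires d_min ≥ e+1, so e ≤ d_min − 1 = 11.
(b) Correction requires d_min ≥ 2t+1, so t ≤ ⌊(d_min − 1)/2⌋ = ⌊11/2⌋ = 5.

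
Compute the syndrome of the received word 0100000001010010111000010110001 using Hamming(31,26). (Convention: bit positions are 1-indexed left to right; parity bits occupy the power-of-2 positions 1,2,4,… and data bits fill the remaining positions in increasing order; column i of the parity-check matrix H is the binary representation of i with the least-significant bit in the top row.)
Syndrome s = H · r^T (mod 2), r = 0100000001010010111000010110001:
  s[0] = (1010101010101010101010101010101)·(0100000001010010111000010110001) mod 2 = 0+0+0+0+0+0+0+0+0+0+0+0+0+0+1+0+1+0+1+0+0+0+0+0+0+0+1+0+0+0+1 mod 2 = 1
  s[1] = (0110011001100110011001100110011)·(0100000001010010111000010110001) mod 2 = 0+1+0+0+0+0+0+0+0+1+0+0+0+0+1+0+0+1+1+0+0+0+0+0+0+1+1+0+0+0+1 mod 2 = 0
  s[2] = (0001111000011110000111100001111)·(0100000001010010111000010110001) mod 2 = 0+0+0+0+0+0+0+0+0+0+0+1+0+0+1+0+0+0+0+0+0+0+0+0+0+0+0+0+0+0+1 mod 2 = 1
  s[3] = (0000000111111110000000011111111)·(0100000001010010111000010110001) mod 2 = 0+0+0+0+0+0+0+0+0+1+0+1+0+0+1+0+0+0+0+0+0+0+0+1+0+1+1+0+0+0+1 mod 2 = 1
  s[4] = (0000000000000001111111111111111)·(0100000001010010111000010110001) mod 2 = 0+0+0+0+0+0+0+0+0+0+0+0+0+0+0+0+1+1+1+0+0+0+0+1+0+1+1+0+0+0+1 mod 2 = 1
Syndrome = 10111
Non-zero syndrome: error at position 29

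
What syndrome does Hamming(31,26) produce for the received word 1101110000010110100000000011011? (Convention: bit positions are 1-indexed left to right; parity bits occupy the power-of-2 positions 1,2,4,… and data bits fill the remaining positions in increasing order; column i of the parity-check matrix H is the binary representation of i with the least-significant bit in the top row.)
Syndrome s = H · r^T (mod 2), r = 1101110000010110100000000011011:
  s[0] = (1010101010101010101010101010101)·(1101110000010110100000000011011) mod 2 = 1+0+0+0+1+0+0+0+0+0+0+0+0+0+1+0+1+0+0+0+0+0+0+0+0+0+1+0+0+0+1 mod 2 = 0
  s[1] = (0110011001100110011001100110011)·(1101110000010110100000000011011) mod 2 = 0+1+0+0+0+1+0+0+0+0+0+0+0+1+1+0+0+0+0+0+0+0+0+0+0+0+1+0+0+1+1 mod 2 = 1
  s[2] = (0001111000011110000111100001111)·(1101110000010110100000000011011) mod 2 = 0+0+0+1+1+1+0+0+0+0+0+1+0+1+1+0+0+0+0+0+0+0+0+0+0+0+0+1+0+1+1 mod 2 = 1
  s[3] = (0000000111111110000000011111111)·(1101110000010110100000000011011) mod 2 = 0+0+0+0+0+0+0+0+0+0+0+1+0+1+1+0+0+0+0+0+0+0+0+0+0+0+1+1+0+1+1 mod 2 = 1
  s[4] = (0000000000000001111111111111111)·(1101110000010110100000000011011) mod 2 = 0+0+0+0+0+0+0+0+0+0+0+0+0+0+0+0+1+0+0+0+0+0+0+0+0+0+1+1+0+1+1 mod 2 = 1
Syndrome = 01111
Non-zero syndrome: error at position 30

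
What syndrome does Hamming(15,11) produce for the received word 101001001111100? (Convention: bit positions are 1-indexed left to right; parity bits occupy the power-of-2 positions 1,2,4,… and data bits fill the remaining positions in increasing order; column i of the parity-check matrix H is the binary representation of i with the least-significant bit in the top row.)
Syndrome s = H · r^T (mod 2), r = 101001001111100:
  s[0] = (101010101010101)·(101001001111100) mod 2 = 1+0+1+0+0+0+0+0+1+0+1+0+1+0+0 mod 2 = 1
  s[1] = (011001100110011)·(101001001111100) mod 2 = 0+0+1+0+0+1+0+0+0+1+1+0+0+0+0 mod 2 = 0
  s[2] = (000111100001111)·(101001001111100) mod 2 = 0+0+0+0+0+1+0+0+0+0+0+1+1+0+0 mod 2 = 1
  s[3] = (000000011111111)·(101001001111100) mod 2 = 0+0+0+0+0+0+0+0+1+1+1+1+1+0+0 mod 2 = 1
Syndrome = 1011
Non-zero syndrome: error at position 13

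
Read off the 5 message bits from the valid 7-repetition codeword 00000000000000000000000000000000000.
Split into 7-bit blocks: 0000000 0000000 0000000 0000000 0000000
Data = 00000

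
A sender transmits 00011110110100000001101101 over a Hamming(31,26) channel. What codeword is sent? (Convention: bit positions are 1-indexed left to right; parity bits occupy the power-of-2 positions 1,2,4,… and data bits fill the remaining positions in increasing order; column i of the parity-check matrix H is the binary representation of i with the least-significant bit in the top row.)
Codeword c = d · G (mod 2), d = 00011110110100000001101101:
  c[0] = d·G[:,0] = (00011110110100000001101101)·(11011010101101010101010101) mod 2 = 0+0+0+1+1+0+1+0+1+0+0+1+0+0+0+0+0+0+0+1+0+0+0+1+0+1 mod 2 = 0
  c[1] = d·G[:,1] = (00011110110100000001101101)·(10110110011011001100110011) mod 2 = 0+0+0+1+0+1+1+0+0+1+0+0+0+0+0+0+0+0+0+0+1+0+0+0+0+1 mod 2 = 0
  c[2] = d·G[:,2] = (00011110110100000001101101)·(10000000000000000000000000) mod 2 = 0+0+0+0+0+0+0+0+0+0+0+0+0+0+0+0+0+0+0+0+0+0+0+0+0+0 mod 2 = 0
  c[3] = d·G[:,3] = (00011110110100000001101101)·(01110001111000111100001111) mod 2 = 0+0+0+1+0+0+0+0+1+1+0+0+0+0+0+0+0+0+0+0+0+0+1+1+0+1 mod 2 = 0
  c[4] = d·G[:,4] = (00011110110100000001101101)·(01000000000000000000000000) mod 2 = 0+0+0+0+0+0+0+0+0+0+0+0+0+0+0+0+0+0+0+0+0+0+0+0+0+0 mod 2 = 0
  c[5] = d·G[:,5] = (00011110110100000001101101)·(00100000000000000000000000) mod 2 = 0+0+0+0+0+0+0+0+0+0+0+0+0+0+0+0+0+0+0+0+0+0+0+0+0+0 mod 2 = 0
  c[6] = d·G[:,6] = (00011110110100000001101101)·(00010000000000000000000000) mod 2 = 0+0+0+1+0+0+0+0+0+0+0+0+0+0+0+0+0+0+0+0+0+0+0+0+0+0 mod 2 = 1
  c[7] = d·G[:,7] = (00011110110100000001101101)·(00001111111000000011111111) mod 2 = 0+0+0+0+1+1+1+0+1+1+0+0+0+0+0+0+0+0+0+1+1+0+1+1+0+1 mod 2 = 0
  c[8] = d·G[:,8] = (00011110110100000001101101)·(00001000000000000000000000) mod 2 = 0+0+0+0+1+0+0+0+0+0+0+0+0+0+0+0+0+0+0+0+0+0+0+0+0+0 mod 2 = 1
  c[9] = d·G[:,9] = (00011110110100000001101101)·(00000100000000000000000000) mod 2 = 0+0+0+0+0+1+0+0+0+0+0+0+0+0+0+0+0+0+0+0+0+0+0+0+0+0 mod 2 = 1
  c[10] = d·G[:,10] = (00011110110100000001101101)·(00000010000000000000000000) mod 2 = 0+0+0+0+0+0+1+0+0+0+0+0+0+0+0+0+0+0+0+0+0+0+0+0+0+0 mod 2 = 1
  c[11] = d·G[:,11] = (00011110110100000001101101)·(00000001000000000000000000) mod 2 = 0+0+0+0+0+0+0+0+0+0+0+0+0+0+0+0+0+0+0+0+0+0+0+0+0+0 mod 2 = 0
  c[12] = d·G[:,12] = (00011110110100000001101101)·(00000000100000000000000000) mod 2 = 0+0+0+0+0+0+0+0+1+0+0+0+0+0+0+0+0+0+0+0+0+0+0+0+0+0 mod 2 = 1
  c[13] = d·G[:,13] = (00011110110100000001101101)·(00000000010000000000000000) mod 2 = 0+0+0+0+0+0+0+0+0+1+0+0+0+0+0+0+0+0+0+0+0+0+0+0+0+0 mod 2 = 1
  c[14] = d·G[:,14] = (00011110110100000001101101)·(00000000001000000000000000) mod 2 = 0+0+0+0+0+0+0+0+0+0+0+0+0+0+0+0+0+0+0+0+0+0+0+0+0+0 mod 2 = 0
  c[15] = d·G[:,15] = (00011110110100000001101101)·(00000000000111111111111111) mod 2 = 0+0+0+0+0+0+0+0+0+0+0+1+0+0+0+0+0+0+0+1+1+0+1+1+0+1 mod 2 = 0
  c[16] = d·G[:,16] = (00011110110100000001101101)·(00000000000100000000000000) mod 2 = 0+0+0+0+0+0+0+0+0+0+0+1+0+0+0+0+0+0+0+0+0+0+0+0+0+0 mod 2 = 1
  c[17] = d·G[:,17] = (00011110110100000001101101)·(00000000000010000000000000) mod 2 = 0+0+0+0+0+0+0+0+0+0+0+0+0+0+0+0+0+0+0+0+0+0+0+0+0+0 mod 2 = 0
  c[18] = d·G[:,18] = (00011110110100000001101101)·(00000000000001000000000000) mod 2 = 0+0+0+0+0+0+0+0+0+0+0+0+0+0+0+0+0+0+0+0+0+0+0+0+0+0 mod 2 = 0
  c[19] = d·G[:,19] = (00011110110100000001101101)·(00000000000000100000000000) mod 2 = 0+0+0+0+0+0+0+0+0+0+0+0+0+0+0+0+0+0+0+0+0+0+0+0+0+0 mod 2 = 0
  c[20] = d·G[:,20] = (00011110110100000001101101)·(00000000000000010000000000) mod 2 = 0+0+0+0+0+0+0+0+0+0+0+0+0+0+0+0+0+0+0+0+0+0+0+0+0+0 mod 2 = 0
  c[21] = d·G[:,21] = (00011110110100000001101101)·(00000000000000001000000000) mod 2 = 0+0+0+0+0+0+0+0+0+0+0+0+0+0+0+0+0+0+0+0+0+0+0+0+0+0 mod 2 = 0
  c[22] = d·G[:,22] = (00011110110100000001101101)·(00000000000000000100000000) mod 2 = 0+0+0+0+0+0+0+0+0+0+0+0+0+0+0+0+0+0+0+0+0+0+0+0+0+0 mod 2 = 0
  c[23] = d·G[:,23] = (00011110110100000001101101)·(00000000000000000010000000) mod 2 = 0+0+0+0+0+0+0+0+0+0+0+0+0+0+0+0+0+0+0+0+0+0+0+0+0+0 mod 2 = 0
  c[24] = d·G[:,24] = (00011110110100000001101101)·(00000000000000000001000000) mod 2 = 0+0+0+0+0+0+0+0+0+0+0+0+0+0+0+0+0+0+0+1+0+0+0+0+0+0 mod 2 = 1
  c[25] = d·G[:,25] = (00011110110100000001101101)·(00000000000000000000100000) mod 2 = 0+0+0+0+0+0+0+0+0+0+0+0+0+0+0+0+0+0+0+0+1+0+0+0+0+0 mod 2 = 1
  c[26] = d·G[:,26] = (00011110110100000001101101)·(00000000000000000000010000) mod 2 = 0+0+0+0+0+0+0+0+0+0+0+0+0+0+0+0+0+0+0+0+0+0+0+0+0+0 mod 2 = 0
  c[27] = d·G[:,27] = (00011110110100000001101101)·(00000000000000000000001000) mod 2 = 0+0+0+0+0+0+0+0+0+0+0+0+0+0+0+0+0+0+0+0+0+0+1+0+0+0 mod 2 = 1
  c[28] = d·G[:,28] = (00011110110100000001101101)·(00000000000000000000000100) mod 2 = 0+0+0+0+0+0+0+0+0+0+0+0+0+0+0+0+0+0+0+0+0+0+0+1+0+0 mod 2 = 1
  c[29] = d·G[:,29] = (00011110110100000001101101)·(00000000000000000000000010) mod 2 = 0+0+0+0+0+0+0+0+0+0+0+0+0+0+0+0+0+0+0+0+0+0+0+0+0+0 mod 2 = 0
  c[30] = d·G[:,30] = (00011110110100000001101101)·(00000000000000000000000001) mod 2 = 0+0+0+0+0+0+0+0+0+0+0+0+0+0+0+0+0+0+0+0+0+0+0+0+0+1 mod 2 = 1
Codeword = 0000001011101100100000001101101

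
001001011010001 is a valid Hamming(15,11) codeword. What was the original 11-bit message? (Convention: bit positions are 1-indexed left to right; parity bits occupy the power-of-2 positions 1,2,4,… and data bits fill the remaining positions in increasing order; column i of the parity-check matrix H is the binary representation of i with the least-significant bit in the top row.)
Parity bits occupy power-of-2 positions; data bits are at positions {3,5,6,7,9,10,11,12,13,14,15} (1-indexed).
Extract: c[3]=1 c[5]=0 c[6]=1 c[7]=0 c[9]=1 c[10]=0 c[11]=1 c[12]=0 c[13]=0 c[14]=0 c[15]=1
Data = 10101010001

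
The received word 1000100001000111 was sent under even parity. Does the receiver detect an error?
Sum of received bits: 1+0+0+0+1+0+0+0+0+1+0+0+0+1+1+1 = 6; 6 mod 2 = 0. Result is 0 → no error detected.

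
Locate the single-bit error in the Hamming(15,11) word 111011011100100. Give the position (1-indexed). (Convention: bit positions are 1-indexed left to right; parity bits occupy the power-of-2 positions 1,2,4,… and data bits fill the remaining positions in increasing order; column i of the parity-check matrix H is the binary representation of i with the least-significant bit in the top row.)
Syndrome s = H · r^T (mod 2), r = 111011011100100:
  s[0] = (101010101010101)·(111011011100100) mod 2 = 1+0+1+0+1+0+0+0+1+0+0+0+1+0+0 mod 2 = 1
  s[1] = (011001100110011)·(111011011100100) mod 2 = 0+1+1+0+0+1+0+0+0+1+0+0+0+0+0 mod 2 = 0
  s[2] = (000111100001111)·(111011011100100) mod 2 = 0+0+0+0+1+1+0+0+0+0+0+0+1+0+0 mod 2 = 1
  s[3] = (000000011111111)·(111011011100100) mod 2 = 0+0+0+0+0+0+0+1+1+1+0+0+1+0+0 mod 2 = 0
Syndrome = 1010
Column i of H is the binary representation of i, so the syndrome is the binary index of the flipped bit.
Read s = 1010 with s[0] as LSB: 1·2^0 + 0·2^1 + 1·2^2 + 0·2^3 = 5.
Error is at bit position 5.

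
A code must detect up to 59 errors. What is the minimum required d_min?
Detecting e errors requires d_min ≥ e + 1 = 59 + 1 = 60.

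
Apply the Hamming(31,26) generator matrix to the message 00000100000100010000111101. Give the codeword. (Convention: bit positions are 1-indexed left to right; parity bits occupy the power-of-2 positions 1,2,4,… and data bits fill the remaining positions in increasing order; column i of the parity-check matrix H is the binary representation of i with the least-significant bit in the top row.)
Codeword c = d · G (mod 2), d = 00000100000100010000111101:
  c[0] = d·G[:,0] = (00000100000100010000111101)·(11011010101101010101010101) mod 2 = 0+0+0+0+0+0+0+0+0+0+0+1+0+0+0+1+0+0+0+0+0+1+0+1+0+1 mod 2 = 1
  c[1] = d·G[:,1] = (00000100000100010000111101)·(10110110011011001100110011) mod 2 = 0+0+0+0+0+1+0+0+0+0+0+0+0+0+0+0+0+0+0+0+1+1+0+0+0+1 mod 2 = 0
  c[2] = d·G[:,2] = (00000100000100010000111101)·(10000000000000000000000000) mod 2 = 0+0+0+0+0+0+0+0+0+0+0+0+0+0+0+0+0+0+0+0+0+0+0+0+0+0 mod 2 = 0
  c[3] = d·G[:,3] = (00000100000100010000111101)·(01110001111000111100001111) mod 2 = 0+0+0+0+0+0+0+0+0+0+0+0+0+0+0+1+0+0+0+0+0+0+1+1+0+1 mod 2 = 0
  c[4] = d·G[:,4] = (00000100000100010000111101)·(01000000000000000000000000) mod 2 = 0+0+0+0+0+0+0+0+0+0+0+0+0+0+0+0+0+0+0+0+0+0+0+0+0+0 mod 2 = 0
  c[5] = d·G[:,5] = (00000100000100010000111101)·(00100000000000000000000000) mod 2 = 0+0+0+0+0+0+0+0+0+0+0+0+0+0+0+0+0+0+0+0+0+0+0+0+0+0 mod 2 = 0
  c[6] = d·G[:,6] = (00000100000100010000111101)·(00010000000000000000000000) mod 2 = 0+0+0+0+0+0+0+0+0+0+0+0+0+0+0+0+0+0+0+0+0+0+0+0+0+0 mod 2 = 0
  c[7] = d·G[:,7] = (00000100000100010000111101)·(00001111111000000011111111) mod 2 = 0+0+0+0+0+1+0+0+0+0+0+0+0+0+0+0+0+0+0+0+1+1+1+1+0+1 mod 2 = 0
  c[8] = d·G[:,8] = (00000100000100010000111101)·(00001000000000000000000000) mod 2 = 0+0+0+0+0+0+0+0+0+0+0+0+0+0+0+0+0+0+0+0+0+0+0+0+0+0 mod 2 = 0
  c[9] = d·G[:,9] = (00000100000100010000111101)·(00000100000000000000000000) mod 2 = 0+0+0+0+0+1+0+0+0+0+0+0+0+0+0+0+0+0+0+0+0+0+0+0+0+0 mod 2 = 1
  c[10] = d·G[:,10] = (00000100000100010000111101)·(00000010000000000000000000) mod 2 = 0+0+0+0+0+0+0+0+0+0+0+0+0+0+0+0+0+0+0+0+0+0+0+0+0+0 mod 2 = 0
  c[11] = d·G[:,11] = (00000100000100010000111101)·(00000001000000000000000000) mod 2 = 0+0+0+0+0+0+0+0+0+0+0+0+0+0+0+0+0+0+0+0+0+0+0+0+0+0 mod 2 = 0
  c[12] = d·G[:,12] = (00000100000100010000111101)·(00000000100000000000000000) mod 2 = 0+0+0+0+0+0+0+0+0+0+0+0+0+0+0+0+0+0+0+0+0+0+0+0+0+0 mod 2 = 0
  c[13] = d·G[:,13] = (00000100000100010000111101)·(00000000010000000000000000) mod 2 = 0+0+0+0+0+0+0+0+0+0+0+0+0+0+0+0+0+0+0+0+0+0+0+0+0+0 mod 2 = 0
  c[14] = d·G[:,14] = (00000100000100010000111101)·(00000000001000000000000000) mod 2 = 0+0+0+0+0+0+0+0+0+0+0+0+0+0+0+0+0+0+0+0+0+0+0+0+0+0 mod 2 = 0
  c[15] = d·G[:,15] = (00000100000100010000111101)·(00000000000111111111111111) mod 2 = 0+0+0+0+0+0+0+0+0+0+0+1+0+0+0+1+0+0+0+0+1+1+1+1+0+1 mod 2 = 1
  c[16] = d·G[:,16] = (00000100000100010000111101)·(00000000000100000000000000) mod 2 = 0+0+0+0+0+0+0+0+0+0+0+1+0+0+0+0+0+0+0+0+0+0+0+0+0+0 mod 2 = 1
  c[17] = d·G[:,17] = (00000100000100010000111101)·(00000000000010000000000000) mod 2 = 0+0+0+0+0+0+0+0+0+0+0+0+0+0+0+0+0+0+0+0+0+0+0+0+0+0 mod 2 = 0
  c[18] = d·G[:,18] = (00000100000100010000111101)·(00000000000001000000000000) mod 2 = 0+0+0+0+0+0+0+0+0+0+0+0+0+0+0+0+0+0+0+0+0+0+0+0+0+0 mod 2 = 0
  c[19] = d·G[:,19] = (00000100000100010000111101)·(00000000000000100000000000) mod 2 = 0+0+0+0+0+0+0+0+0+0+0+0+0+0+0+0+0+0+0+0+0+0+0+0+0+0 mod 2 = 0
  c[20] = d·G[:,20] = (00000100000100010000111101)·(00000000000000010000000000) mod 2 = 0+0+0+0+0+0+0+0+0+0+0+0+0+0+0+1+0+0+0+0+0+0+0+0+0+0 mod 2 = 1
  c[21] = d·G[:,21] = (00000100000100010000111101)·(00000000000000001000000000) mod 2 = 0+0+0+0+0+0+0+0+0+0+0+0+0+0+0+0+0+0+0+0+0+0+0+0+0+0 mod 2 = 0
  c[22] = d·G[:,22] = (00000100000100010000111101)·(00000000000000000100000000) mod 2 = 0+0+0+0+0+0+0+0+0+0+0+0+0+0+0+0+0+0+0+0+0+0+0+0+0+0 mod 2 = 0
  c[23] = d·G[:,23] = (00000100000100010000111101)·(00000000000000000010000000) mod 2 = 0+0+0+0+0+0+0+0+0+0+0+0+0+0+0+0+0+0+0+0+0+0+0+0+0+0 mod 2 = 0
  c[24] = d·G[:,24] = (00000100000100010000111101)·(00000000000000000001000000) mod 2 = 0+0+0+0+0+0+0+0+0+0+0+0+0+0+0+0+0+0+0+0+0+0+0+0+0+0 mod 2 = 0
  c[25] = d·G[:,25] = (00000100000100010000111101)·(00000000000000000000100000) mod 2 = 0+0+0+0+0+0+0+0+0+0+0+0+0+0+0+0+0+0+0+0+1+0+0+0+0+0 mod 2 = 1
  c[26] = d·G[:,26] = (00000100000100010000111101)·(00000000000000000000010000) mod 2 = 0+0+0+0+0+0+0+0+0+0+0+0+0+0+0+0+0+0+0+0+0+1+0+0+0+0 mod 2 = 1
  c[27] = d·G[:,27] = (00000100000100010000111101)·(00000000000000000000001000) mod 2 = 0+0+0+0+0+0+0+0+0+0+0+0+0+0+0+0+0+0+0+0+0+0+1+0+0+0 mod 2 = 1
  c[28] = d·G[:,28] = (00000100000100010000111101)·(00000000000000000000000100) mod 2 = 0+0+0+0+0+0+0+0+0+0+0+0+0+0+0+0+0+0+0+0+0+0+0+1+0+0 mod 2 = 1
  c[29] = d·G[:,29] = (00000100000100010000111101)·(00000000000000000000000010) mod 2 = 0+0+0+0+0+0+0+0+0+0+0+0+0+0+0+0+0+0+0+0+0+0+0+0+0+0 mod 2 = 0
  c[30] = d·G[:,30] = (00000100000100010000111101)·(00000000000000000000000001) mod 2 = 0+0+0+0+0+0+0+0+0+0+0+0+0+0+0+0+0+0+0+0+0+0+0+0+0+1 mod 2 = 1
Codeword = 1000000001000001100010000111101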